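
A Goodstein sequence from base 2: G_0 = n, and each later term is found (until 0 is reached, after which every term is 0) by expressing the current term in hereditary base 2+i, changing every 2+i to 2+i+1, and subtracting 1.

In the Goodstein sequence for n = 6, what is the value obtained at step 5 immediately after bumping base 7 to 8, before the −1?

187244

6 —HB2→ 2^2 + 2 —bump→ 3^3 + 3 = 30 —(−1)→ 29
29 —HB3→ 3^3 + 2 —bump→ 4^4 + 2 = 258 —(−1)→ 257
257 —HB4→ 4^4 + 1 —bump→ 5^5 + 1 = 3126 —(−1)→ 3125
3125 —HB5→ 5^5 —bump→ 6^6 = 46656 —(−1)→ 46655
46655 —HB6→ 5·6^5 + 5·6^4 + 5·6^3 + 5·6^2 + 5·6 + 5 —bump→ 5·7^5 + 5·7^4 + 5·7^3 + 5·7^2 + 5·7 + 5 = 98040 —(−1)→ 98039
98039 —HB7→ 5·7^5 + 5·7^4 + 5·7^3 + 5·7^2 + 5·7 + 4 —bump→ 5·8^5 + 5·8^4 + 5·8^3 + 5·8^2 + 5·8 + 4 = 187244 —(−1)→ 187243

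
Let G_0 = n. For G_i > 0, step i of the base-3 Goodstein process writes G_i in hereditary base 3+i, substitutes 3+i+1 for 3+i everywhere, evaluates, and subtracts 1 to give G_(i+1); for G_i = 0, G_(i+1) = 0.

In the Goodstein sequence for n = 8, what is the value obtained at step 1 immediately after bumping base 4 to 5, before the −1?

11

(0) 8|_3 = 2·3 + 2 ↦ 2·4 + 2|_4 = 10 ⇒ 9
(1) 9|_4 = 2·4 + 1 ↦ 2·5 + 1|_5 = 11 ⇒ 10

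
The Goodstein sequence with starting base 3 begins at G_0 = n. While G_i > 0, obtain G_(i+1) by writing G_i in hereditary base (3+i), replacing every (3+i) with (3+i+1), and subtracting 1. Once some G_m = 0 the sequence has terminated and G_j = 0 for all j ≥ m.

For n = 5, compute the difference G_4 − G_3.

-1

5 —HB3→ 3 + 2 —bump→ 4 + 2 = 6 —(−1)→ 5
5 —HB4→ 4 + 1 —bump→ 5 + 1 = 6 —(−1)→ 5
5 —HB5→ 5 —bump→ 6 = 6 —(−1)→ 5
5 —HB6→ 5 —bump→ 5 = 5 —(−1)→ 4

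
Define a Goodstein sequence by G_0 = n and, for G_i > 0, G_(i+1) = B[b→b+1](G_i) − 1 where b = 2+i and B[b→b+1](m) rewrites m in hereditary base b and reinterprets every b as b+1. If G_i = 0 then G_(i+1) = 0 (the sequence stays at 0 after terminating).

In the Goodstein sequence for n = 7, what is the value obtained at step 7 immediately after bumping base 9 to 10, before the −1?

G_0=7  [base 2] 2^2 + 2 + 1  →[2↦3]→  3^3 + 3 + 1 = 31  −1 ⇒ G_1=30
G_1=30  [base 3] 3^3 + 3  →[3↦4]→  4^4 + 4 = 260  −1 ⇒ G_2=259
G_2=259  [base 4] 4^4 + 3  →[4↦5]→  5^5 + 3 = 3128  −1 ⇒ G_3=3127
G_3=3127  [base 5] 5^5 + 2  →[5↦6]→  6^6 + 2 = 46658  −1 ⇒ G_4=46657
G_4=46657  [base 6] 6^6 + 1  →[6↦7]→  7^7 + 1 = 823544  −1 ⇒ G_5=823543
G_5=823543  [base 7] 7^7  →[7↦8]→  8^8 = 16777216  −1 ⇒ G_6=16777215
G_6=16777215  [base 8] 7·8^7 + 7·8^6 + 7·8^5 + 7·8^4 + 7·8^3 + 7·8^2 + 7·8 + 7  →[8↦9]→  7·9^7 + 7·9^6 + 7·9^5 + 7·9^4 + 7·9^3 + 7·9^2 + 7·9 + 7 = 37665880  −1 ⇒ G_7=37665879
G_7=37665879  [base 9] 7·9^7 + 7·9^6 + 7·9^5 + 7·9^4 + 7·9^3 + 7·9^2 + 7·9 + 6  →[9↦10]→  7·10^7 + 7·10^6 + 7·10^5 + 7·10^4 + 7·10^3 + 7·10^2 + 7·10 + 6 = 77777776  −1 ⇒ G_8=77777775

77777776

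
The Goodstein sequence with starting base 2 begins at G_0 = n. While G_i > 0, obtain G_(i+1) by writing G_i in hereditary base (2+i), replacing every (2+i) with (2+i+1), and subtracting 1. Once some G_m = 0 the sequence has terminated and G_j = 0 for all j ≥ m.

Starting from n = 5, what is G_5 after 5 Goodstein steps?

5 —HB2→ 2^2 + 1 —bump→ 3^3 + 1 = 28 —(−1)→ 27
27 —HB3→ 3^3 —bump→ 4^4 = 256 —(−1)→ 255
255 —HB4→ 3·4^3 + 3·4^2 + 3·4 + 3 —bump→ 3·5^3 + 3·5^2 + 3·5 + 3 = 468 —(−1)→ 467
467 —HB5→ 3·5^3 + 3·5^2 + 3·5 + 2 —bump→ 3·6^3 + 3·6^2 + 3·6 + 2 = 776 —(−1)→ 775
775 —HB6→ 3·6^3 + 3·6^2 + 3·6 + 1 —bump→ 3·7^3 + 3·7^2 + 3·7 + 1 = 1198 —(−1)→ 1197

1197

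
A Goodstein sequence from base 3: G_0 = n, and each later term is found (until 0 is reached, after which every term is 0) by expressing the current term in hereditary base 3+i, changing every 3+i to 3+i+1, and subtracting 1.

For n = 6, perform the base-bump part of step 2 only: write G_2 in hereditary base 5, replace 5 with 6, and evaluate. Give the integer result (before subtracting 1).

8

6 —HB3→ 2·3 —bump→ 2·4 = 8 —(−1)→ 7
7 —HB4→ 4 + 3 —bump→ 5 + 3 = 8 —(−1)→ 7
7 —HB5→ 5 + 2 —bump→ 6 + 2 = 8 —(−1)→ 7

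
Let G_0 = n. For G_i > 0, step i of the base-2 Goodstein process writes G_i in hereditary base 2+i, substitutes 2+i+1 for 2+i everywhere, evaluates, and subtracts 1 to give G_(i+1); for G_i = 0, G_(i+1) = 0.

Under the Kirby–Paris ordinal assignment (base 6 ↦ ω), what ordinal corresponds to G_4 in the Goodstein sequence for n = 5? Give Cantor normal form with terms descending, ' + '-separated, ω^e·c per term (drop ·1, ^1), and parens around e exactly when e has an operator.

(0) 5|_2 = 2^2 + 1 ↦ 3^3 + 1|_3 = 28 ⇒ 27
(1) 27|_3 = 3^3 ↦ 4^4|_4 = 256 ⇒ 255
(2) 255|_4 = 3·4^3 + 3·4^2 + 3·4 + 3 ↦ 3·5^3 + 3·5^2 + 3·5 + 3|_5 = 468 ⇒ 467
(3) 467|_5 = 3·5^3 + 3·5^2 + 3·5 + 2 ↦ 3·6^3 + 3·6^2 + 3·6 + 2|_6 = 776 ⇒ 775
(4) 775|_6 = 3·6^3 + 3·6^2 + 3·6 + 1 ↦ 3·7^3 + 3·7^2 + 3·7 + 1|_7 = 1198 ⇒ 1197

ω^3·3 + ω^2·3 + ω·3 + 1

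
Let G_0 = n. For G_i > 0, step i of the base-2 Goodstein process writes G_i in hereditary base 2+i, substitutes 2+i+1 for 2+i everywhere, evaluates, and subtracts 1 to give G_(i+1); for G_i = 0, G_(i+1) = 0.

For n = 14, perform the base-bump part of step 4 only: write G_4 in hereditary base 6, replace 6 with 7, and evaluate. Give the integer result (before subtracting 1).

5862841

step 0: 14 = 2^(2 + 1) + 2^2 + 2; sub 3 for 2: 3^(3 + 1) + 3^3 + 3; = 111; G_1 = 111−1 = 110
step 1: 110 = 3^(3 + 1) + 3^3 + 2; sub 4 for 3: 4^(4 + 1) + 4^4 + 2; = 1282; G_2 = 1282−1 = 1281
step 2: 1281 = 4^(4 + 1) + 4^4 + 1; sub 5 for 4: 5^(5 + 1) + 5^5 + 1; = 18751; G_3 = 18751−1 = 18750
step 3: 18750 = 5^(5 + 1) + 5^5; sub 6 for 5: 6^(6 + 1) + 6^6; = 326592; G_4 = 326592−1 = 326591
step 4: 326591 = 6^(6 + 1) + 5·6^5 + 5·6^4 + 5·6^3 + 5·6^2 + 5·6 + 5; sub 7 for 6: 7^(7 + 1) + 5·7^5 + 5·7^4 + 5·7^3 + 5·7^2 + 5·7 + 5; = 5862841; G_5 = 5862841−1 = 5862840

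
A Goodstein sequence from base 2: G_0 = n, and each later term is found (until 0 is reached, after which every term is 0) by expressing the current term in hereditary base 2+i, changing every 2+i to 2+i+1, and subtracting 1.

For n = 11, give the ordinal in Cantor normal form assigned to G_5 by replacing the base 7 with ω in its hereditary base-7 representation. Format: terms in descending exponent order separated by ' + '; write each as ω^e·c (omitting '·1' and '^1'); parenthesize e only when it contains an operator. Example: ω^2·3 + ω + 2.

base 2: 11 = 2^(2 + 1) + 2 + 1; at 3: 3^(3 + 1) + 3 + 1 = 85; next = 84
base 3: 84 = 3^(3 + 1) + 3; at 4: 4^(4 + 1) + 4 = 1028; next = 1027
base 4: 1027 = 4^(4 + 1) + 3; at 5: 5^(5 + 1) + 3 = 15628; next = 15627
base 5: 15627 = 5^(5 + 1) + 2; at 6: 6^(6 + 1) + 2 = 279938; next = 279937
base 6: 279937 = 6^(6 + 1) + 1; at 7: 7^(7 + 1) + 1 = 5764802; next = 5764801
base 7: 5764801 = 7^(7 + 1); at 8: 8^(8 + 1) = 134217728; next = 134217727

ω^(ω + 1)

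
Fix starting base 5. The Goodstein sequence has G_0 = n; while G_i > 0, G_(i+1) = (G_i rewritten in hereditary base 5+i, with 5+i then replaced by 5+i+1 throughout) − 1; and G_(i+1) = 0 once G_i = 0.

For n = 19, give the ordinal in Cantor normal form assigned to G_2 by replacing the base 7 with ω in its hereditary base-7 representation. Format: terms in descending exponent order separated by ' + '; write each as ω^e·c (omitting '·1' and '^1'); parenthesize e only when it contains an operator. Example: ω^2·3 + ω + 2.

(0) 19|_5 = 3·5 + 4 ↦ 3·6 + 4|_6 = 22 ⇒ 21
(1) 21|_6 = 3·6 + 3 ↦ 3·7 + 3|_7 = 24 ⇒ 23
(2) 23|_7 = 3·7 + 2 ↦ 3·8 + 2|_8 = 26 ⇒ 25

ω·3 + 2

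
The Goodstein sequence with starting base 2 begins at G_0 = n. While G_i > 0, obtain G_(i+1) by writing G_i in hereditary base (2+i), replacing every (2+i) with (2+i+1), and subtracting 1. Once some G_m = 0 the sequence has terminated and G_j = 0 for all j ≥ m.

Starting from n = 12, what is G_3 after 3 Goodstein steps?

15685

step 0: 12 = 2^(2 + 1) + 2^2; sub 3 for 2: 3^(3 + 1) + 3^3; = 108; G_1 = 108−1 = 107
step 1: 107 = 3^(3 + 1) + 2·3^2 + 2·3 + 2; sub 4 for 3: 4^(4 + 1) + 2·4^2 + 2·4 + 2; = 1066; G_2 = 1066−1 = 1065
step 2: 1065 = 4^(4 + 1) + 2·4^2 + 2·4 + 1; sub 5 for 4: 5^(5 + 1) + 2·5^2 + 2·5 + 1; = 15686; G_3 = 15686−1 = 15685
step 3: 15685 = 5^(5 + 1) + 2·5^2 + 2·5; sub 6 for 5: 6^(6 + 1) + 2·6^2 + 2·6; = 280020; G_4 = 280020−1 = 280019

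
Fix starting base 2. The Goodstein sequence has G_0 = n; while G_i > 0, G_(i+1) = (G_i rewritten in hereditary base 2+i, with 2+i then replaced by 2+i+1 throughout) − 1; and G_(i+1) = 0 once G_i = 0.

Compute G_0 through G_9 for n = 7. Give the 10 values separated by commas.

7 —HB2→ 2^2 + 2 + 1 —bump→ 3^3 + 3 + 1 = 31 —(−1)→ 30
30 —HB3→ 3^3 + 3 —bump→ 4^4 + 4 = 260 —(−1)→ 259
259 —HB4→ 4^4 + 3 —bump→ 5^5 + 3 = 3128 —(−1)→ 3127
3127 —HB5→ 5^5 + 2 —bump→ 6^6 + 2 = 46658 —(−1)→ 46657
46657 —HB6→ 6^6 + 1 —bump→ 7^7 + 1 = 823544 —(−1)→ 823543
823543 —HB7→ 7^7 —bump→ 8^8 = 16777216 —(−1)→ 16777215
16777215 —HB8→ 7·8^7 + 7·8^6 + 7·8^5 + 7·8^4 + 7·8^3 + 7·8^2 + 7·8 + 7 —bump→ 7·9^7 + 7·9^6 + 7·9^5 + 7·9^4 + 7·9^3 + 7·9^2 + 7·9 + 7 = 37665880 —(−1)→ 37665879
37665879 —HB9→ 7·9^7 + 7·9^6 + 7·9^5 + 7·9^4 + 7·9^3 + 7·9^2 + 7·9 + 6 —bump→ 7·10^7 + 7·10^6 + 7·10^5 + 7·10^4 + 7·10^3 + 7·10^2 + 7·10 + 6 = 77777776 —(−1)→ 77777775
77777775 —HB10→ 7·10^7 + 7·10^6 + 7·10^5 + 7·10^4 + 7·10^3 + 7·10^2 + 7·10 + 5 —bump→ 7·11^7 + 7·11^6 + 7·11^5 + 7·11^4 + 7·11^3 + 7·11^2 + 7·11 + 5 = 150051214 —(−1)→ 150051213

7, 30, 259, 3127, 46657, 823543, 16777215, 37665879, 77777775, 150051213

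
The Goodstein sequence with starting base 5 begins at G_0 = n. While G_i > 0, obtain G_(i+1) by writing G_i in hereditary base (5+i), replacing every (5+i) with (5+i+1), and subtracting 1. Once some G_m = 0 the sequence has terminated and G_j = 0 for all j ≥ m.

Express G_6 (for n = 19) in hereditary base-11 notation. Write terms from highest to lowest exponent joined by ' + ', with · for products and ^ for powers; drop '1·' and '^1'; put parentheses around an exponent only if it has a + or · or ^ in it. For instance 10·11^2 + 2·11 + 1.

[0] 19 ≡ 3·5 + 4 (base 5). Lift 6: 22. −1: 21.
[1] 21 ≡ 3·6 + 3 (base 6). Lift 7: 24. −1: 23.
[2] 23 ≡ 3·7 + 2 (base 7). Lift 8: 26. −1: 25.
[3] 25 ≡ 3·8 + 1 (base 8). Lift 9: 28. −1: 27.
[4] 27 ≡ 3·9 (base 9). Lift 10: 30. −1: 29.
[5] 29 ≡ 2·10 + 9 (base 10). Lift 11: 31. −1: 30.
[6] 30 ≡ 2·11 + 8 (base 11). Lift 12: 32. −1: 31.

2·11 + 8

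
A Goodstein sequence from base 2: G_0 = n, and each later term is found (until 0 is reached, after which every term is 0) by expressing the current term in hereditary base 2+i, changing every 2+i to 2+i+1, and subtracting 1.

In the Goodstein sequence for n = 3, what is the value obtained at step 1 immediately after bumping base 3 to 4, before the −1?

4

step 0: 3 = 2 + 1; sub 3 for 2: 3 + 1; = 4; G_1 = 4−1 = 3
step 1: 3 = 3; sub 4 for 3: 4; = 4; G_2 = 4−1 = 3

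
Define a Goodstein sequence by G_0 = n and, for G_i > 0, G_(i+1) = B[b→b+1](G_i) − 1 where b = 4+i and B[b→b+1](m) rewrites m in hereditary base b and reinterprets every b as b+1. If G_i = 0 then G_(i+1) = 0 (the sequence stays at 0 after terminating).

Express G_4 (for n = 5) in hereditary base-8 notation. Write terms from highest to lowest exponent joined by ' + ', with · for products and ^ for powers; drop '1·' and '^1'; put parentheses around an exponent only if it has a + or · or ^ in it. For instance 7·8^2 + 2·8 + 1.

3

i=0: 5 = 4 + 1 (b=4); 4→5: 5 + 1 = 6; 6−1 = 5
i=1: 5 = 5 (b=5); 5→6: 6 = 6; 6−1 = 5
i=2: 5 = 5 (b=6); 6→7: 5 = 5; 5−1 = 4
i=3: 4 = 4 (b=7); 7→8: 4 = 4; 4−1 = 3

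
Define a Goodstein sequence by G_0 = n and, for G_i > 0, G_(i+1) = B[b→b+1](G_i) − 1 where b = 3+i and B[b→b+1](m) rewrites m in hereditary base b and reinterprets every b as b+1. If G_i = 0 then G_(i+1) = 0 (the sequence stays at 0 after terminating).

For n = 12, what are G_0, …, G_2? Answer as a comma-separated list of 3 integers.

step 0: 12 = 3^2 + 3; sub 4 for 3: 4^2 + 4; = 20; G_1 = 20−1 = 19
step 1: 19 = 4^2 + 3; sub 5 for 4: 5^2 + 3; = 28; G_2 = 28−1 = 27

12, 19, 27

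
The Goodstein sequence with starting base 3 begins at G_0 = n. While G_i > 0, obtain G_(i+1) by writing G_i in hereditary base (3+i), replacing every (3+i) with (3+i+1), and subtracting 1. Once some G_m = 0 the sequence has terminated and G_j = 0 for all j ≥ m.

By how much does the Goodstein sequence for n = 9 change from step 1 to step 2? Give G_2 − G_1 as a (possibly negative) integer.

step 0: 9 = 3^2; sub 4 for 3: 4^2; = 16; G_1 = 16−1 = 15
step 1: 15 = 3·4 + 3; sub 5 for 4: 3·5 + 3; = 18; G_2 = 18−1 = 17

2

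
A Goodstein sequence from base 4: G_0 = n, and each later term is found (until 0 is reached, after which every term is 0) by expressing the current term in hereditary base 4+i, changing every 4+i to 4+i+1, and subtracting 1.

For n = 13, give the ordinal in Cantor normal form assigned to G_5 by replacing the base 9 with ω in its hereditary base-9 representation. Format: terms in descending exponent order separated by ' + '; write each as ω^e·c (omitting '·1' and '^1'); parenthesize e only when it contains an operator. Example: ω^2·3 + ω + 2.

ω·2 + 2

G_0 = 13. HB_4(13) = 3·4 + 1. Bump = 16. G_1 = 15.
G_1 = 15. HB_5(15) = 3·5. Bump = 18. G_2 = 17.
G_2 = 17. HB_6(17) = 2·6 + 5. Bump = 19. G_3 = 18.
G_3 = 18. HB_7(18) = 2·7 + 4. Bump = 20. G_4 = 19.
G_4 = 19. HB_8(19) = 2·8 + 3. Bump = 21. G_5 = 20.
G_5 = 20. HB_9(20) = 2·9 + 2. Bump = 22. G_6 = 21.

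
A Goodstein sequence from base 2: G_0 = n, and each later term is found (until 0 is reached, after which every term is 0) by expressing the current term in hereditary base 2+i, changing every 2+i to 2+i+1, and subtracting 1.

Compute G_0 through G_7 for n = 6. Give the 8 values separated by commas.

i=0: 6 = 2^2 + 2 (b=2); 2→3: 3^3 + 3 = 30; 30−1 = 29
i=1: 29 = 3^3 + 2 (b=3); 3→4: 4^4 + 2 = 258; 258−1 = 257
i=2: 257 = 4^4 + 1 (b=4); 4→5: 5^5 + 1 = 3126; 3126−1 = 3125
i=3: 3125 = 5^5 (b=5); 5→6: 6^6 = 46656; 46656−1 = 46655
i=4: 46655 = 5·6^5 + 5·6^4 + 5·6^3 + 5·6^2 + 5·6 + 5 (b=6); 6→7: 5·7^5 + 5·7^4 + 5·7^3 + 5·7^2 + 5·7 + 5 = 98040; 98040−1 = 98039
i=5: 98039 = 5·7^5 + 5·7^4 + 5·7^3 + 5·7^2 + 5·7 + 4 (b=7); 7→8: 5·8^5 + 5·8^4 + 5·8^3 + 5·8^2 + 5·8 + 4 = 187244; 187244−1 = 187243
i=6: 187243 = 5·8^5 + 5·8^4 + 5·8^3 + 5·8^2 + 5·8 + 3 (b=8); 8→9: 5·9^5 + 5·9^4 + 5·9^3 + 5·9^2 + 5·9 + 3 = 332148; 332148−1 = 332147

6, 29, 257, 3125, 46655, 98039, 187243, 332147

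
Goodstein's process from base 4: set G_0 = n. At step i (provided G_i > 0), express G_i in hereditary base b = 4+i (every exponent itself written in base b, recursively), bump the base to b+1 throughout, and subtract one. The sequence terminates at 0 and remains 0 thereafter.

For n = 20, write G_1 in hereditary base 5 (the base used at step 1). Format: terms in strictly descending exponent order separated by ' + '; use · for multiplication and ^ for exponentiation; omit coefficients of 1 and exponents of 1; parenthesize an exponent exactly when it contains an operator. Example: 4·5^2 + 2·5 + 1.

G_0=20  [base 4] 4^2 + 4  →[4↦5]→  5^2 + 5 = 30  −1 ⇒ G_1=29
G_1=29  [base 5] 5^2 + 4  →[5↦6]→  6^2 + 4 = 40  −1 ⇒ G_2=39

5^2 + 4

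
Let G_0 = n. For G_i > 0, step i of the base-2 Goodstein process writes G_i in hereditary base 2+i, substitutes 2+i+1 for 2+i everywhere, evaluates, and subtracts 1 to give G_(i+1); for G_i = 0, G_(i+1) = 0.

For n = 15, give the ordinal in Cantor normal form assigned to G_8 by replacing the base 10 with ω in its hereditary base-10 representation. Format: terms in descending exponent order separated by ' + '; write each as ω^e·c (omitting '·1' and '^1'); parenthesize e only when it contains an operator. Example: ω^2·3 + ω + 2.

(0) 15|_2 = 2^(2 + 1) + 2^2 + 2 + 1 ↦ 3^(3 + 1) + 3^3 + 3 + 1|_3 = 112 ⇒ 111
(1) 111|_3 = 3^(3 + 1) + 3^3 + 3 ↦ 4^(4 + 1) + 4^4 + 4|_4 = 1284 ⇒ 1283
(2) 1283|_4 = 4^(4 + 1) + 4^4 + 3 ↦ 5^(5 + 1) + 5^5 + 3|_5 = 18753 ⇒ 18752
(3) 18752|_5 = 5^(5 + 1) + 5^5 + 2 ↦ 6^(6 + 1) + 6^6 + 2|_6 = 326594 ⇒ 326593
(4) 326593|_6 = 6^(6 + 1) + 6^6 + 1 ↦ 7^(7 + 1) + 7^7 + 1|_7 = 6588345 ⇒ 6588344
(5) 6588344|_7 = 7^(7 + 1) + 7^7 ↦ 8^(8 + 1) + 8^8|_8 = 150994944 ⇒ 150994943
(6) 150994943|_8 = 8^(8 + 1) + 7·8^7 + 7·8^6 + 7·8^5 + 7·8^4 + 7·8^3 + 7·8^2 + 7·8 + 7 ↦ 9^(9 + 1) + 7·9^7 + 7·9^6 + 7·9^5 + 7·9^4 + 7·9^3 + 7·9^2 + 7·9 + 7|_9 = 3524450281 ⇒ 3524450280
(7) 3524450280|_9 = 9^(9 + 1) + 7·9^7 + 7·9^6 + 7·9^5 + 7·9^4 + 7·9^3 + 7·9^2 + 7·9 + 6 ↦ 10^(10 + 1) + 7·10^7 + 7·10^6 + 7·10^5 + 7·10^4 + 7·10^3 + 7·10^2 + 7·10 + 6|_10 = 100077777776 ⇒ 100077777775
(8) 100077777775|_10 = 10^(10 + 1) + 7·10^7 + 7·10^6 + 7·10^5 + 7·10^4 + 7·10^3 + 7·10^2 + 7·10 + 5 ↦ 11^(11 + 1) + 7·11^7 + 7·11^6 + 7·11^5 + 7·11^4 + 7·11^3 + 7·11^2 + 7·11 + 5|_11 = 3138578427935 ⇒ 3138578427934

ω^(ω + 1) + ω^7·7 + ω^6·7 + ω^5·7 + ω^4·7 + ω^3·7 + ω^2·7 + ω·7 + 5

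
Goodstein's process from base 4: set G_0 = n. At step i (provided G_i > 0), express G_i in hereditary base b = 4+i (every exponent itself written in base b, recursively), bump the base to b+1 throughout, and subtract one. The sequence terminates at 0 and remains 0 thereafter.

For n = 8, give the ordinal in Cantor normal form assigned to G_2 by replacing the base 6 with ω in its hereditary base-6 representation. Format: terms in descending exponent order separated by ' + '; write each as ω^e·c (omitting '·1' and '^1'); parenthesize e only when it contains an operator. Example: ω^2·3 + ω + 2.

step 0: 8 = 2·4; sub 5 for 4: 2·5; = 10; G_1 = 10−1 = 9
step 1: 9 = 5 + 4; sub 6 for 5: 6 + 4; = 10; G_2 = 10−1 = 9
step 2: 9 = 6 + 3; sub 7 for 6: 7 + 3; = 10; G_3 = 10−1 = 9

ω + 3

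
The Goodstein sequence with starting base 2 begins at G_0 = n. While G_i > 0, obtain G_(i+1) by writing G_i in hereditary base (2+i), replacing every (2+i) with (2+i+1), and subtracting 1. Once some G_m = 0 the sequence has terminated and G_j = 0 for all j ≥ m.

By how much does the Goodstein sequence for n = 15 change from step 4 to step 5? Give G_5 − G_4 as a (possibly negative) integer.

6261751

G_0 = 15. HB_2(15) = 2^(2 + 1) + 2^2 + 2 + 1. Bump = 112. G_1 = 111.
G_1 = 111. HB_3(111) = 3^(3 + 1) + 3^3 + 3. Bump = 1284. G_2 = 1283.
G_2 = 1283. HB_4(1283) = 4^(4 + 1) + 4^4 + 3. Bump = 18753. G_3 = 18752.
G_3 = 18752. HB_5(18752) = 5^(5 + 1) + 5^5 + 2. Bump = 326594. G_4 = 326593.
G_4 = 326593. HB_6(326593) = 6^(6 + 1) + 6^6 + 1. Bump = 6588345. G_5 = 6588344.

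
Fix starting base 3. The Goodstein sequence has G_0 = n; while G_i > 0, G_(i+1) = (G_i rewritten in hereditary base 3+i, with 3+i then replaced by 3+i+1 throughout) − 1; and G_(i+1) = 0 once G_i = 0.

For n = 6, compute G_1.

7

G_0=6  [base 3] 2·3  →[3↦4]→  2·4 = 8  −1 ⇒ G_1=7
G_1=7  [base 4] 4 + 3  →[4↦5]→  5 + 3 = 8  −1 ⇒ G_2=7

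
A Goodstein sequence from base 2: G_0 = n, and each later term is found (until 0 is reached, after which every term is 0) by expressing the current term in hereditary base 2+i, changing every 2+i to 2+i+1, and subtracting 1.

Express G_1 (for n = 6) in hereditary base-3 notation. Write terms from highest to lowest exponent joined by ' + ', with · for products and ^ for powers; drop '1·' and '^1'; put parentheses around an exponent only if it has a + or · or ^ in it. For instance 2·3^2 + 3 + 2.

(0) 6|_2 = 2^2 + 2 ↦ 3^3 + 3|_3 = 30 ⇒ 29
(1) 29|_3 = 3^3 + 2 ↦ 4^4 + 2|_4 = 258 ⇒ 257

3^3 + 2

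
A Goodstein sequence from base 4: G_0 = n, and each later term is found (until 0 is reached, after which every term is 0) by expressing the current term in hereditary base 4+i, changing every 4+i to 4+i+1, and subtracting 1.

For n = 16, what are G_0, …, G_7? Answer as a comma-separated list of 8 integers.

step 0: 16 = 4^2; sub 5 for 4: 5^2; = 25; G_1 = 25−1 = 24
step 1: 24 = 4·5 + 4; sub 6 for 5: 4·6 + 4; = 28; G_2 = 28−1 = 27
step 2: 27 = 4·6 + 3; sub 7 for 6: 4·7 + 3; = 31; G_3 = 31−1 = 30
step 3: 30 = 4·7 + 2; sub 8 for 7: 4·8 + 2; = 34; G_4 = 34−1 = 33
step 4: 33 = 4·8 + 1; sub 9 for 8: 4·9 + 1; = 37; G_5 = 37−1 = 36
step 5: 36 = 4·9; sub 10 for 9: 4·10; = 40; G_6 = 40−1 = 39
step 6: 39 = 3·10 + 9; sub 11 for 10: 3·11 + 9; = 42; G_7 = 42−1 = 41

16, 24, 27, 30, 33, 36, 39, 41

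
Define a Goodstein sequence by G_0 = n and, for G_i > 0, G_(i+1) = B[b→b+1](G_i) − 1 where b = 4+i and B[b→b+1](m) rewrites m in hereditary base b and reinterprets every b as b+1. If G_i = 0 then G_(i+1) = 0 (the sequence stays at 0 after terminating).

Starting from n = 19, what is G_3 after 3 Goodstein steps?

19 —HB4→ 4^2 + 3 —bump→ 5^2 + 3 = 28 —(−1)→ 27
27 —HB5→ 5^2 + 2 —bump→ 6^2 + 2 = 38 —(−1)→ 37
37 —HB6→ 6^2 + 1 —bump→ 7^2 + 1 = 50 —(−1)→ 49
49 —HB7→ 7^2 —bump→ 8^2 = 64 —(−1)→ 63

49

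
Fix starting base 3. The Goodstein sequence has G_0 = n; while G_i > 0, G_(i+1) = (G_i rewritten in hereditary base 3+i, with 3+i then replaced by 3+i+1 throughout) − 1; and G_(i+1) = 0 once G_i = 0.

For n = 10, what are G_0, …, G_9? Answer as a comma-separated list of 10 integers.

10 —HB3→ 3^2 + 1 —bump→ 4^2 + 1 = 17 —(−1)→ 16
16 —HB4→ 4^2 —bump→ 5^2 = 25 —(−1)→ 24
24 —HB5→ 4·5 + 4 —bump→ 4·6 + 4 = 28 —(−1)→ 27
27 —HB6→ 4·6 + 3 —bump→ 4·7 + 3 = 31 —(−1)→ 30
30 —HB7→ 4·7 + 2 —bump→ 4·8 + 2 = 34 —(−1)→ 33
33 —HB8→ 4·8 + 1 —bump→ 4·9 + 1 = 37 —(−1)→ 36
36 —HB9→ 4·9 —bump→ 4·10 = 40 —(−1)→ 39
39 —HB10→ 3·10 + 9 —bump→ 3·11 + 9 = 42 —(−1)→ 41
41 —HB11→ 3·11 + 8 —bump→ 3·12 + 8 = 44 —(−1)→ 43

10, 16, 24, 27, 30, 33, 36, 39, 41, 43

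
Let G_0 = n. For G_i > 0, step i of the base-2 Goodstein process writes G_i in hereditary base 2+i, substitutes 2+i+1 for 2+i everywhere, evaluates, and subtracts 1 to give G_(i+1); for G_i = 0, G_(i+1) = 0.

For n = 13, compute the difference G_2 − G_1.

step 0: 13 = 2^(2 + 1) + 2^2 + 1; sub 3 for 2: 3^(3 + 1) + 3^3 + 1; = 109; G_1 = 109−1 = 108
step 1: 108 = 3^(3 + 1) + 3^3; sub 4 for 3: 4^(4 + 1) + 4^4; = 1280; G_2 = 1280−1 = 1279

1171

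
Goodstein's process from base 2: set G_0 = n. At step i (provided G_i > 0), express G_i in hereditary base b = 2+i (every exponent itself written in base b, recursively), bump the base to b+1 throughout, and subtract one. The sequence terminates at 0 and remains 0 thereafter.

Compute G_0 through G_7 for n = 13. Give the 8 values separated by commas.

13, 108, 1279, 16092, 280711, 5765998, 134219479, 3486786855

13 —HB2→ 2^(2 + 1) + 2^2 + 1 —bump→ 3^(3 + 1) + 3^3 + 1 = 109 —(−1)→ 108
108 —HB3→ 3^(3 + 1) + 3^3 —bump→ 4^(4 + 1) + 4^4 = 1280 —(−1)→ 1279
1279 —HB4→ 4^(4 + 1) + 3·4^3 + 3·4^2 + 3·4 + 3 —bump→ 5^(5 + 1) + 3·5^3 + 3·5^2 + 3·5 + 3 = 16093 —(−1)→ 16092
16092 —HB5→ 5^(5 + 1) + 3·5^3 + 3·5^2 + 3·5 + 2 —bump→ 6^(6 + 1) + 3·6^3 + 3·6^2 + 3·6 + 2 = 280712 —(−1)→ 280711
280711 —HB6→ 6^(6 + 1) + 3·6^3 + 3·6^2 + 3·6 + 1 —bump→ 7^(7 + 1) + 3·7^3 + 3·7^2 + 3·7 + 1 = 5765999 —(−1)→ 5765998
5765998 —HB7→ 7^(7 + 1) + 3·7^3 + 3·7^2 + 3·7 —bump→ 8^(8 + 1) + 3·8^3 + 3·8^2 + 3·8 = 134219480 —(−1)→ 134219479
134219479 —HB8→ 8^(8 + 1) + 3·8^3 + 3·8^2 + 2·8 + 7 —bump→ 9^(9 + 1) + 3·9^3 + 3·9^2 + 2·9 + 7 = 3486786856 —(−1)→ 3486786855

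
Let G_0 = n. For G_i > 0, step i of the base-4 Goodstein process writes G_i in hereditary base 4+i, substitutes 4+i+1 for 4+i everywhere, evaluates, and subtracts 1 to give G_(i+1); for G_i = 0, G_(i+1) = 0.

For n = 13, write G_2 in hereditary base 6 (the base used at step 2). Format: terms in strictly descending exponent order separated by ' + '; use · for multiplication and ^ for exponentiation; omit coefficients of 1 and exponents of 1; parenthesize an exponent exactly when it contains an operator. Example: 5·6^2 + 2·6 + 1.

G_0 = 13. HB_4(13) = 3·4 + 1. Bump = 16. G_1 = 15.
G_1 = 15. HB_5(15) = 3·5. Bump = 18. G_2 = 17.
G_2 = 17. HB_6(17) = 2·6 + 5. Bump = 19. G_3 = 18.

2·6 + 5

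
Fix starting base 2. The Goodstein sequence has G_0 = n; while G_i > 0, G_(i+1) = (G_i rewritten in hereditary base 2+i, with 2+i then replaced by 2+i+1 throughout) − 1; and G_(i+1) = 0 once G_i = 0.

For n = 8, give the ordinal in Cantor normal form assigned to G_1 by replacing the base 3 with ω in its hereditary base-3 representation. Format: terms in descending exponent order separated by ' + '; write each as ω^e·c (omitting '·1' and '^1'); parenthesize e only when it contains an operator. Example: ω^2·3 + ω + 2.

base 2: 8 = 2^(2 + 1); at 3: 3^(3 + 1) = 81; next = 80
base 3: 80 = 2·3^3 + 2·3^2 + 2·3 + 2; at 4: 2·4^4 + 2·4^2 + 2·4 + 2 = 554; next = 553

ω^ω·2 + ω^2·2 + ω·2 + 2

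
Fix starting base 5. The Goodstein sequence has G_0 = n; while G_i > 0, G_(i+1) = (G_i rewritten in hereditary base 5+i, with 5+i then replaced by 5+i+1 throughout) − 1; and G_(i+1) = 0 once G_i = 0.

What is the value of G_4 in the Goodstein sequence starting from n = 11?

13

i=0: 11 = 2·5 + 1 (b=5); 5→6: 2·6 + 1 = 13; 13−1 = 12
i=1: 12 = 2·6 (b=6); 6→7: 2·7 = 14; 14−1 = 13
i=2: 13 = 7 + 6 (b=7); 7→8: 8 + 6 = 14; 14−1 = 13
i=3: 13 = 8 + 5 (b=8); 8→9: 9 + 5 = 14; 14−1 = 13
i=4: 13 = 9 + 4 (b=9); 9→10: 10 + 4 = 14; 14−1 = 13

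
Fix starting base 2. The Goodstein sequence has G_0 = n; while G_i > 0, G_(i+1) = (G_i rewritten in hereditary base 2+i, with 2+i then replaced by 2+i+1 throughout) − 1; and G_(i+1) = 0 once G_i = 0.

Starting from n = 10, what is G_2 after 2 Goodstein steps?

1025

[0] 10 ≡ 2^(2 + 1) + 2 (base 2). Lift 3: 84. −1: 83.
[1] 83 ≡ 3^(3 + 1) + 2 (base 3). Lift 4: 1026. −1: 1025.
[2] 1025 ≡ 4^(4 + 1) + 1 (base 4). Lift 5: 15626. −1: 15625.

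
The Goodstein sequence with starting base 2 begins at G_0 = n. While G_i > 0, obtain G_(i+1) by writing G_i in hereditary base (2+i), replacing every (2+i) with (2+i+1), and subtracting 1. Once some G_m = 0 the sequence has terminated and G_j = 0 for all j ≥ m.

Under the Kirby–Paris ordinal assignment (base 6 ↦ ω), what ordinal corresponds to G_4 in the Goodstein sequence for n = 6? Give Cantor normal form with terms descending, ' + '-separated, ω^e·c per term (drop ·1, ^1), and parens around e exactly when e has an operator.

base 2: 6 = 2^2 + 2; at 3: 3^3 + 3 = 30; next = 29
base 3: 29 = 3^3 + 2; at 4: 4^4 + 2 = 258; next = 257
base 4: 257 = 4^4 + 1; at 5: 5^5 + 1 = 3126; next = 3125
base 5: 3125 = 5^5; at 6: 6^6 = 46656; next = 46655
base 6: 46655 = 5·6^5 + 5·6^4 + 5·6^3 + 5·6^2 + 5·6 + 5; at 7: 5·7^5 + 5·7^4 + 5·7^3 + 5·7^2 + 5·7 + 5 = 98040; next = 98039

ω^5·5 + ω^4·5 + ω^3·5 + ω^2·5 + ω·5 + 5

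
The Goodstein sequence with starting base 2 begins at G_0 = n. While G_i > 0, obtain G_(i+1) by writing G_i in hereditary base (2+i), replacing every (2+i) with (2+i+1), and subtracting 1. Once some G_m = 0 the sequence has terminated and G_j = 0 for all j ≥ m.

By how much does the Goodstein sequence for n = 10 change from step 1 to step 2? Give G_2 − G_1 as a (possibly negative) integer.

i=0: 10 = 2^(2 + 1) + 2 (b=2); 2→3: 3^(3 + 1) + 3 = 84; 84−1 = 83
i=1: 83 = 3^(3 + 1) + 2 (b=3); 3→4: 4^(4 + 1) + 2 = 1026; 1026−1 = 1025

942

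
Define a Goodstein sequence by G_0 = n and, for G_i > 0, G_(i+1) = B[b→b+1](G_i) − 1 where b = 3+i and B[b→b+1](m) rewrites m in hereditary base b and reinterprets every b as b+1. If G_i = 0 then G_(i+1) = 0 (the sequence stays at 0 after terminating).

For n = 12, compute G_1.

12 —HB3→ 3^2 + 3 —bump→ 4^2 + 4 = 20 —(−1)→ 19
19 —HB4→ 4^2 + 3 —bump→ 5^2 + 3 = 28 —(−1)→ 27

19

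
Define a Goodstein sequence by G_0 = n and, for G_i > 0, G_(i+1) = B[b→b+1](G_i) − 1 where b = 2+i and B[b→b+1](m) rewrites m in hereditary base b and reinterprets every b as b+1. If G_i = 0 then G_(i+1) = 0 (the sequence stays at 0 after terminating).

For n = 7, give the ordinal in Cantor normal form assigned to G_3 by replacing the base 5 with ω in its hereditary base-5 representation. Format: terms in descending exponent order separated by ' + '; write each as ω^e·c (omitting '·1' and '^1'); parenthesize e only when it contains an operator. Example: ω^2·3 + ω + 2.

ω^ω + 2

7 —HB2→ 2^2 + 2 + 1 —bump→ 3^3 + 3 + 1 = 31 —(−1)→ 30
30 —HB3→ 3^3 + 3 —bump→ 4^4 + 4 = 260 —(−1)→ 259
259 —HB4→ 4^4 + 3 —bump→ 5^5 + 3 = 3128 —(−1)→ 3127
3127 —HB5→ 5^5 + 2 —bump→ 6^6 + 2 = 46658 —(−1)→ 46657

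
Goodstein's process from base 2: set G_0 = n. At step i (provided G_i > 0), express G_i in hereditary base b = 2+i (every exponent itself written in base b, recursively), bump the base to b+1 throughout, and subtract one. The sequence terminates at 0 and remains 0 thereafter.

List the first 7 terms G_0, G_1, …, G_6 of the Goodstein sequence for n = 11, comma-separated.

11, 84, 1027, 15627, 279937, 5764801, 134217727

(0) 11|_2 = 2^(2 + 1) + 2 + 1 ↦ 3^(3 + 1) + 3 + 1|_3 = 85 ⇒ 84
(1) 84|_3 = 3^(3 + 1) + 3 ↦ 4^(4 + 1) + 4|_4 = 1028 ⇒ 1027
(2) 1027|_4 = 4^(4 + 1) + 3 ↦ 5^(5 + 1) + 3|_5 = 15628 ⇒ 15627
(3) 15627|_5 = 5^(5 + 1) + 2 ↦ 6^(6 + 1) + 2|_6 = 279938 ⇒ 279937
(4) 279937|_6 = 6^(6 + 1) + 1 ↦ 7^(7 + 1) + 1|_7 = 5764802 ⇒ 5764801
(5) 5764801|_7 = 7^(7 + 1) ↦ 8^(8 + 1)|_8 = 134217728 ⇒ 134217727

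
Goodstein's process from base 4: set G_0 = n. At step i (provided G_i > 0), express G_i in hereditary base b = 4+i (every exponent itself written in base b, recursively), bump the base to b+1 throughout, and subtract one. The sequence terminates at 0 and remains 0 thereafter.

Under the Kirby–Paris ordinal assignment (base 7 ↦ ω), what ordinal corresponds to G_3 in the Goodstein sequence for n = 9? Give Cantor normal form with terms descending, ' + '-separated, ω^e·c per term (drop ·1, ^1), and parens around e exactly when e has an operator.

ω + 4

step 0: 9 = 2·4 + 1; sub 5 for 4: 2·5 + 1; = 11; G_1 = 11−1 = 10
step 1: 10 = 2·5; sub 6 for 5: 2·6; = 12; G_2 = 12−1 = 11
step 2: 11 = 6 + 5; sub 7 for 6: 7 + 5; = 12; G_3 = 12−1 = 11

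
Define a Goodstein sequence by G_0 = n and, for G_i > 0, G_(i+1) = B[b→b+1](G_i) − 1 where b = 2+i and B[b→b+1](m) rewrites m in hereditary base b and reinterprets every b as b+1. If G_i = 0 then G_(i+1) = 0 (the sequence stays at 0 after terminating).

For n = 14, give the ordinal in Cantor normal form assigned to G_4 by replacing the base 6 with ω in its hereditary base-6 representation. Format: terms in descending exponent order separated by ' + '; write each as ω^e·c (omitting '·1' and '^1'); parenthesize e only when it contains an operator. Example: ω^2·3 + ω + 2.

G_0 = 14. HB_2(14) = 2^(2 + 1) + 2^2 + 2. Bump = 111. G_1 = 110.
G_1 = 110. HB_3(110) = 3^(3 + 1) + 3^3 + 2. Bump = 1282. G_2 = 1281.
G_2 = 1281. HB_4(1281) = 4^(4 + 1) + 4^4 + 1. Bump = 18751. G_3 = 18750.
G_3 = 18750. HB_5(18750) = 5^(5 + 1) + 5^5. Bump = 326592. G_4 = 326591.
G_4 = 326591. HB_6(326591) = 6^(6 + 1) + 5·6^5 + 5·6^4 + 5·6^3 + 5·6^2 + 5·6 + 5. Bump = 5862841. G_5 = 5862840.

ω^(ω + 1) + ω^5·5 + ω^4·5 + ω^3·5 + ω^2·5 + ω·5 + 5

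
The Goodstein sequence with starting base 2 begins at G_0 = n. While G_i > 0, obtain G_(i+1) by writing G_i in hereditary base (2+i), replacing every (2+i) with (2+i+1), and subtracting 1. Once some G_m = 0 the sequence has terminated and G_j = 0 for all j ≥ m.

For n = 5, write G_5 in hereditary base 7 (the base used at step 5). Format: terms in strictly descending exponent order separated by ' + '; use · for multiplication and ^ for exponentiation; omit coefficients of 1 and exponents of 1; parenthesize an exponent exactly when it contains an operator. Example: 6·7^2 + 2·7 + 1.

(0) 5|_2 = 2^2 + 1 ↦ 3^3 + 1|_3 = 28 ⇒ 27
(1) 27|_3 = 3^3 ↦ 4^4|_4 = 256 ⇒ 255
(2) 255|_4 = 3·4^3 + 3·4^2 + 3·4 + 3 ↦ 3·5^3 + 3·5^2 + 3·5 + 3|_5 = 468 ⇒ 467
(3) 467|_5 = 3·5^3 + 3·5^2 + 3·5 + 2 ↦ 3·6^3 + 3·6^2 + 3·6 + 2|_6 = 776 ⇒ 775
(4) 775|_6 = 3·6^3 + 3·6^2 + 3·6 + 1 ↦ 3·7^3 + 3·7^2 + 3·7 + 1|_7 = 1198 ⇒ 1197
(5) 1197|_7 = 3·7^3 + 3·7^2 + 3·7 ↦ 3·8^3 + 3·8^2 + 3·8|_8 = 1752 ⇒ 1751

3·7^3 + 3·7^2 + 3·7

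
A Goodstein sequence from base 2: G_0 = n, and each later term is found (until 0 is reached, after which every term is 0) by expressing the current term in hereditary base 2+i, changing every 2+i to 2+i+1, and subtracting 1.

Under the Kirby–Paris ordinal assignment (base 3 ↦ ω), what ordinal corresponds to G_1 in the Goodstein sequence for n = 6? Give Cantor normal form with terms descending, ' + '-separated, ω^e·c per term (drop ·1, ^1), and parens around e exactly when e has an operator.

ω^ω + 2

base 2: 6 = 2^2 + 2; at 3: 3^3 + 3 = 30; next = 29
base 3: 29 = 3^3 + 2; at 4: 4^4 + 2 = 258; next = 257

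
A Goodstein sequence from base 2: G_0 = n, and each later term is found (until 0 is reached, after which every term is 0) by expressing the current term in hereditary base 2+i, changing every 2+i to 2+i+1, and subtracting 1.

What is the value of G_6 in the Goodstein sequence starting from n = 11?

(0) 11|_2 = 2^(2 + 1) + 2 + 1 ↦ 3^(3 + 1) + 3 + 1|_3 = 85 ⇒ 84
(1) 84|_3 = 3^(3 + 1) + 3 ↦ 4^(4 + 1) + 4|_4 = 1028 ⇒ 1027
(2) 1027|_4 = 4^(4 + 1) + 3 ↦ 5^(5 + 1) + 3|_5 = 15628 ⇒ 15627
(3) 15627|_5 = 5^(5 + 1) + 2 ↦ 6^(6 + 1) + 2|_6 = 279938 ⇒ 279937
(4) 279937|_6 = 6^(6 + 1) + 1 ↦ 7^(7 + 1) + 1|_7 = 5764802 ⇒ 5764801
(5) 5764801|_7 = 7^(7 + 1) ↦ 8^(8 + 1)|_8 = 134217728 ⇒ 134217727
(6) 134217727|_8 = 7·8^8 + 7·8^7 + 7·8^6 + 7·8^5 + 7·8^4 + 7·8^3 + 7·8^2 + 7·8 + 7 ↦ 7·9^9 + 7·9^7 + 7·9^6 + 7·9^5 + 7·9^4 + 7·9^3 + 7·9^2 + 7·9 + 7|_9 = 2749609303 ⇒ 2749609302

134217727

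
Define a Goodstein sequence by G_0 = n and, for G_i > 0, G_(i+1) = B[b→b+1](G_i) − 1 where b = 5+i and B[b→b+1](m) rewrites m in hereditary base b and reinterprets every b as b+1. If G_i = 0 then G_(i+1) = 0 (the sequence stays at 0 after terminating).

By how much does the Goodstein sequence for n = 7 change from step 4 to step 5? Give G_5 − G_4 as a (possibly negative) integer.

G_0 = 7. HB_5(7) = 5 + 2. Bump = 8. G_1 = 7.
G_1 = 7. HB_6(7) = 6 + 1. Bump = 8. G_2 = 7.
G_2 = 7. HB_7(7) = 7. Bump = 8. G_3 = 7.
G_3 = 7. HB_8(7) = 7. Bump = 7. G_4 = 6.
G_4 = 6. HB_9(6) = 6. Bump = 6. G_5 = 5.

-1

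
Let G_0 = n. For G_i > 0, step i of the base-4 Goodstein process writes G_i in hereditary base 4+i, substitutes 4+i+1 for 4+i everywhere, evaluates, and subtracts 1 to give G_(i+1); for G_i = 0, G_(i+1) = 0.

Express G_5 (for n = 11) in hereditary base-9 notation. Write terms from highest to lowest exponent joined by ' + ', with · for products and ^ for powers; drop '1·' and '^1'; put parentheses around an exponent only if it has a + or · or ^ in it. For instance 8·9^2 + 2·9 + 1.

[0] 11 ≡ 2·4 + 3 (base 4). Lift 5: 13. −1: 12.
[1] 12 ≡ 2·5 + 2 (base 5). Lift 6: 14. −1: 13.
[2] 13 ≡ 2·6 + 1 (base 6). Lift 7: 15. −1: 14.
[3] 14 ≡ 2·7 (base 7). Lift 8: 16. −1: 15.
[4] 15 ≡ 8 + 7 (base 8). Lift 9: 16. −1: 15.
[5] 15 ≡ 9 + 6 (base 9). Lift 10: 16. −1: 15.

9 + 6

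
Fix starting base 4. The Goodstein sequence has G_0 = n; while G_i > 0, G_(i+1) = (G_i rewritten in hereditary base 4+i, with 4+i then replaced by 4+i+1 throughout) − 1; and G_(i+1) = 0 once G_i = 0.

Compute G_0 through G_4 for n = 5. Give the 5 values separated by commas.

5, 5, 5, 4, 3

[0] 5 ≡ 4 + 1 (base 4). Lift 5: 6. −1: 5.
[1] 5 ≡ 5 (base 5). Lift 6: 6. −1: 5.
[2] 5 ≡ 5 (base 6). Lift 7: 5. −1: 4.
[3] 4 ≡ 4 (base 7). Lift 8: 4. −1: 3.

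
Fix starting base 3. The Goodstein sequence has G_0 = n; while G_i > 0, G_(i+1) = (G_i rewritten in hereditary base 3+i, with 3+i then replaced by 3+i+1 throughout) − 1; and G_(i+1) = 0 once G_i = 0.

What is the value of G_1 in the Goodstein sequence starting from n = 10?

16

10 —HB3→ 3^2 + 1 —bump→ 4^2 + 1 = 17 —(−1)→ 16
16 —HB4→ 4^2 —bump→ 5^2 = 25 —(−1)→ 24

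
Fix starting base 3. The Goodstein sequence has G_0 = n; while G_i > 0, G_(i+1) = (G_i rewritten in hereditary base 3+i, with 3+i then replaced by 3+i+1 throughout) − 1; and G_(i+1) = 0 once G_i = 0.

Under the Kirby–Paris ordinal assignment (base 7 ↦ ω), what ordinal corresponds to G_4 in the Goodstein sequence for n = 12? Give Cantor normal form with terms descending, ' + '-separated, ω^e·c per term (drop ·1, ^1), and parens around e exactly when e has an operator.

(0) 12|_3 = 3^2 + 3 ↦ 4^2 + 4|_4 = 20 ⇒ 19
(1) 19|_4 = 4^2 + 3 ↦ 5^2 + 3|_5 = 28 ⇒ 27
(2) 27|_5 = 5^2 + 2 ↦ 6^2 + 2|_6 = 38 ⇒ 37
(3) 37|_6 = 6^2 + 1 ↦ 7^2 + 1|_7 = 50 ⇒ 49
(4) 49|_7 = 7^2 ↦ 8^2|_8 = 64 ⇒ 63

ω^2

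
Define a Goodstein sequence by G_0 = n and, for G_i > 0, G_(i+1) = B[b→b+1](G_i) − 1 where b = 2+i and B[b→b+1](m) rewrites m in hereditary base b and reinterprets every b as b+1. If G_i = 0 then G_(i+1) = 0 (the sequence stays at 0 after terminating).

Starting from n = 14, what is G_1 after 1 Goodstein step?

110

G_0 = 14. HB_2(14) = 2^(2 + 1) + 2^2 + 2. Bump = 111. G_1 = 110.
G_1 = 110. HB_3(110) = 3^(3 + 1) + 3^3 + 2. Bump = 1282. G_2 = 1281.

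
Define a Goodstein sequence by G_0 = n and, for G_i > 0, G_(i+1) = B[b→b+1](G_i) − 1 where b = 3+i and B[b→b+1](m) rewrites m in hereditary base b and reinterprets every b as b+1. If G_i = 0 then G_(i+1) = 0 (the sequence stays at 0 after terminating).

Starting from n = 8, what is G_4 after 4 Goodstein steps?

11

[0] 8 ≡ 2·3 + 2 (base 3). Lift 4: 10. −1: 9.
[1] 9 ≡ 2·4 + 1 (base 4). Lift 5: 11. −1: 10.
[2] 10 ≡ 2·5 (base 5). Lift 6: 12. −1: 11.
[3] 11 ≡ 6 + 5 (base 6). Lift 7: 12. −1: 11.
[4] 11 ≡ 7 + 4 (base 7). Lift 8: 12. −1: 11.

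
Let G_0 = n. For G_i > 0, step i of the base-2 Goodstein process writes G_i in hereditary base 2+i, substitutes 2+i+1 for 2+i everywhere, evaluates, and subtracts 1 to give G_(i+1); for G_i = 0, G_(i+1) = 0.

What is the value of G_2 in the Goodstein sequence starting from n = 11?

1027

11 —HB2→ 2^(2 + 1) + 2 + 1 —bump→ 3^(3 + 1) + 3 + 1 = 85 —(−1)→ 84
84 —HB3→ 3^(3 + 1) + 3 —bump→ 4^(4 + 1) + 4 = 1028 —(−1)→ 1027
1027 —HB4→ 4^(4 + 1) + 3 —bump→ 5^(5 + 1) + 3 = 15628 —(−1)→ 15627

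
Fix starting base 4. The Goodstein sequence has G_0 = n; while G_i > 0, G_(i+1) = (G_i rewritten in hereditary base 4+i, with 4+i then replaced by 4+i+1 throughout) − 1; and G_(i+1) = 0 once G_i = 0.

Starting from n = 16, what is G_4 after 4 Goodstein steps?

[0] 16 ≡ 4^2 (base 4). Lift 5: 25. −1: 24.
[1] 24 ≡ 4·5 + 4 (base 5). Lift 6: 28. −1: 27.
[2] 27 ≡ 4·6 + 3 (base 6). Lift 7: 31. −1: 30.
[3] 30 ≡ 4·7 + 2 (base 7). Lift 8: 34. −1: 33.
[4] 33 ≡ 4·8 + 1 (base 8). Lift 9: 37. −1: 36.

33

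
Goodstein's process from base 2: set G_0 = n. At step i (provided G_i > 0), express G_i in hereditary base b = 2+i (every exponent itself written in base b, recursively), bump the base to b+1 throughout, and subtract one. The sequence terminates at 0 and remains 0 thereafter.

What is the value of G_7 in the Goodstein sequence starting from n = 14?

[0] 14 ≡ 2^(2 + 1) + 2^2 + 2 (base 2). Lift 3: 111. −1: 110.
[1] 110 ≡ 3^(3 + 1) + 3^3 + 2 (base 3). Lift 4: 1282. −1: 1281.
[2] 1281 ≡ 4^(4 + 1) + 4^4 + 1 (base 4). Lift 5: 18751. −1: 18750.
[3] 18750 ≡ 5^(5 + 1) + 5^5 (base 5). Lift 6: 326592. −1: 326591.
[4] 326591 ≡ 6^(6 + 1) + 5·6^5 + 5·6^4 + 5·6^3 + 5·6^2 + 5·6 + 5 (base 6). Lift 7: 5862841. −1: 5862840.
[5] 5862840 ≡ 7^(7 + 1) + 5·7^5 + 5·7^4 + 5·7^3 + 5·7^2 + 5·7 + 4 (base 7). Lift 8: 134404972. −1: 134404971.
[6] 134404971 ≡ 8^(8 + 1) + 5·8^5 + 5·8^4 + 5·8^3 + 5·8^2 + 5·8 + 3 (base 8). Lift 9: 3487116549. −1: 3487116548.

3487116548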